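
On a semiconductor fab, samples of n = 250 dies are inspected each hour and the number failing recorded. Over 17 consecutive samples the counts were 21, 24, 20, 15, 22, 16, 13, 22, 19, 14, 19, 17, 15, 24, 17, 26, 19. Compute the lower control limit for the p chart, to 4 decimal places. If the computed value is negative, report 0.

0.0257

p̄ = Σdᵢ / (k·n) = 323 / (17 × 250) = 0.07600
LCL = p̄ − 3·√(p̄(1−p̄)/n) = 0.07600 − 3 × 0.01676 = 0.02572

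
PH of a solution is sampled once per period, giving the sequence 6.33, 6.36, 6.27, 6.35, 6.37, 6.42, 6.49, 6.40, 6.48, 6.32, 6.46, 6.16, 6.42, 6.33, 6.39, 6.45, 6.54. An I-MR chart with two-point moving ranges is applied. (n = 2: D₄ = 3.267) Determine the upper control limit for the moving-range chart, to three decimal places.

Moving ranges: 0.03, 0.09, 0.08, 0.02, 0.05, 0.07, 0.09, 0.08, 0.16, 0.14, 0.30, 0.26, 0.09, 0.06, 0.06, 0.09; M̄R̄ = 1.6700 / 16 = 0.1044
UCL_MR = D₄·M̄R̄ = 3.267 × 0.1044 = 0.3410

0.341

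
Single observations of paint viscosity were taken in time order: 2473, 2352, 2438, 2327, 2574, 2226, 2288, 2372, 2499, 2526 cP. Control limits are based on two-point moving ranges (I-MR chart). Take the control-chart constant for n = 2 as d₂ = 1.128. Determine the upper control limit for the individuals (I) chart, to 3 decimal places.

2765.952

X̄ = (2473 + 2352 + 2438 + 2327 + 2574 + 2226 + 2288 + 2372 + 2499 + 2526) / 10 = 2407.5000
Moving ranges: 121, 86, 111, 247, 348, 62, 84, 127, 27; M̄R̄ = 1213.0000 / 9 = 134.7778
UCL = X̄ + 3·M̄R̄/d₂ = 2407.5000 + 3 × 134.7778 / 1.128 = 2765.9515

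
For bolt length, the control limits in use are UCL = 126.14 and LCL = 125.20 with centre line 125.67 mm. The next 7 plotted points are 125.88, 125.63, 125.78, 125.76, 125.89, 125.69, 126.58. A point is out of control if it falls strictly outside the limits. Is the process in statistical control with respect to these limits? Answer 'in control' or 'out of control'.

Compare each point to [125.20, 126.14]: sample 7 = 126.58 > UCL.

out of control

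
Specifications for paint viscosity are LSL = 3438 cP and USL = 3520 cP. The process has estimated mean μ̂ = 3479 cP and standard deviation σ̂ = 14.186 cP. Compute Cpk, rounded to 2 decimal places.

Cpu = (USL − μ̂) / (3σ̂) = (3520 − 3479) / (3 × 14.186) = 0.9634; Cpl = (μ̂ − LSL) / (3σ̂) = (3479 − 3438) / (3 × 14.186) = 0.9634; Cpk = min(Cpu, Cpl) = 0.9634

0.96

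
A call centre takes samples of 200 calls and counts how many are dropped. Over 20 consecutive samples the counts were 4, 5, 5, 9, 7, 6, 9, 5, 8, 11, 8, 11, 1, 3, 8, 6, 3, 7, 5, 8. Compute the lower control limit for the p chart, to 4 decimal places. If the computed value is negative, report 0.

p̄ = Σdᵢ / (k·n) = 129 / (20 × 200) = 0.03225
LCL = p̄ − 3·√(p̄(1−p̄)/n) = 0.03225 − 3 × 0.01249 = -0.00523 → 0 (negative, so LCL = 0)

0.0000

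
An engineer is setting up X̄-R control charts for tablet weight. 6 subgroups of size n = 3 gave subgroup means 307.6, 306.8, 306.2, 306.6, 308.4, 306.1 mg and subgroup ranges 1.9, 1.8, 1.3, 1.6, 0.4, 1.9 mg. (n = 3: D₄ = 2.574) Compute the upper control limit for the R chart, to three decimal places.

3.818

R̄ = (1.9 + 1.8 + 1.3 + 1.6 + 0.4 + 1.9) / 6 = 8.9000 / 6 = 1.4833
UCL_R = D₄·R̄ = 2.574 × 1.4833 = 3.8181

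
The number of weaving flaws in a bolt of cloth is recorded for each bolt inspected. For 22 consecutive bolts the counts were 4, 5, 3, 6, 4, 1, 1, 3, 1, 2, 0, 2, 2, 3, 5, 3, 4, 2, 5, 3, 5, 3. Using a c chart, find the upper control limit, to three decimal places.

c̄ = (4 + 5 + 3 + 6 + 4 + 1 + 1 + 3 + 1 + 2 + 0 + 2 + 2 + 3 + 5 + 3 + 4 + 2 + 5 + 3 + 5 + 3) / 22 = 67 / 22 = 3.0455
UCL = c̄ + 3√c̄ = 3.0455 + 3 × √3.0455 = 3.0455 + 3 × 1.7451 = 8.2808

8.281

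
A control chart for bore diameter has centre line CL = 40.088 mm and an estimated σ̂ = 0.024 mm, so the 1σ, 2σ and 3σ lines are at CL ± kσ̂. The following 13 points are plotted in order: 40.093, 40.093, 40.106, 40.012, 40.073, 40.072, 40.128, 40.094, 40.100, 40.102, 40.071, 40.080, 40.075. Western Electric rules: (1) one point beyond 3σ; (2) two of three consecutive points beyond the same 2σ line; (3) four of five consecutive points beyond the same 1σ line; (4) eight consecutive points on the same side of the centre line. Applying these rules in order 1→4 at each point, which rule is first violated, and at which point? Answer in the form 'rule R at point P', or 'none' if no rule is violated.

rule 1 at point 4

Zone of each point (C = within 1σ̂, B = 1σ̂–2σ̂, A = 2σ̂–3σ̂, * = beyond 3σ̂; sign = side of CL): 1:+C, 2:+C, 3:+C, 4:-*, 5:-C, 6:-C, 7:+B, 8:+C, 9:+C, 10:+C, 11:-C, 12:-C, 13:-C
Rule 1 (one point beyond the 3σ limits) is satisfied at point 4.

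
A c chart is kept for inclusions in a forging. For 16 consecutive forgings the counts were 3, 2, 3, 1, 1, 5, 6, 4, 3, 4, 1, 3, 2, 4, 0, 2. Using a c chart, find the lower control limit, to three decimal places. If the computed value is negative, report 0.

0.000

c̄ = (3 + 2 + 3 + 1 + 1 + 5 + 6 + 4 + 3 + 4 + 1 + 3 + 2 + 4 + 0 + 2) / 16 = 44 / 16 = 2.7500
LCL = c̄ − 3√c̄ = 2.7500 − 3 × 1.6583 = -2.2249 → 0 (cannot be negative)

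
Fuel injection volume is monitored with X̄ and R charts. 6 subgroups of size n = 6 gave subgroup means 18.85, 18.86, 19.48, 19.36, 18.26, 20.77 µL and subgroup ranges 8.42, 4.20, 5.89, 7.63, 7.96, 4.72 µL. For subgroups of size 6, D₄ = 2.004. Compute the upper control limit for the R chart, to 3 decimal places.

12.966

R̄ = (8.42 + 4.20 + 5.89 + 7.63 + 7.96 + 4.72) / 6 = 38.8200 / 6 = 6.4700
UCL_R = D₄·R̄ = 2.004 × 6.4700 = 12.9659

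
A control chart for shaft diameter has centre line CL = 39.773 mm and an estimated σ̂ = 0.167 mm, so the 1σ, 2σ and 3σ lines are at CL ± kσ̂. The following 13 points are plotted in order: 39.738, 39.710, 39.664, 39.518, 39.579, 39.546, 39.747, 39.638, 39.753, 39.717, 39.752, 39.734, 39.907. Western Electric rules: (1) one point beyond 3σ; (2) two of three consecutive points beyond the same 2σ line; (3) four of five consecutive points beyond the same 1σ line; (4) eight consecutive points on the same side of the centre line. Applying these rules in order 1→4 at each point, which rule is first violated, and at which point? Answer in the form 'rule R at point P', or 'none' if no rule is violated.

rule 4 at point 8

Zone of each point (C = within 1σ̂, B = 1σ̂–2σ̂, A = 2σ̂–3σ̂, * = beyond 3σ̂; sign = side of CL): 1:-C, 2:-C, 3:-C, 4:-B, 5:-B, 6:-B, 7:-C, 8:-C, 9:-C, 10:-C, 11:-C, 12:-C, 13:+C
Rule 4 (eight consecutive points on the same side of the centre line) is satisfied at point 8.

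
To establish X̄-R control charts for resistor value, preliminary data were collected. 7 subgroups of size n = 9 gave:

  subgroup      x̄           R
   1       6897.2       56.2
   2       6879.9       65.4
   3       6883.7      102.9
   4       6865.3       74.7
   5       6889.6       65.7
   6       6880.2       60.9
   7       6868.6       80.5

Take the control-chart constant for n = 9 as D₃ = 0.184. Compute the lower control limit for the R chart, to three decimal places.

R̄ = (56.2 + 65.4 + 102.9 + 74.7 + 65.7 + 60.9 + 80.5) / 7 = 506.3000 / 7 = 72.3286
LCL_R = D₃·R̄ = 0.184 × 72.3286 = 13.3085

13.308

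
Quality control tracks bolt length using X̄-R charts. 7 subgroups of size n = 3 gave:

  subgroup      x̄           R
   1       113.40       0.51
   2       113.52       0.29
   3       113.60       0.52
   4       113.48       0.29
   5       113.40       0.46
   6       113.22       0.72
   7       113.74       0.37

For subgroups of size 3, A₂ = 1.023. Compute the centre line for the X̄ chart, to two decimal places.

X̄̄ = (113.40 + 113.52 + 113.60 + 113.48 + 113.40 + 113.22 + 113.74) / 7 = 794.3600 / 7 = 113.4800
CL = X̄̄ = 113.4800

113.48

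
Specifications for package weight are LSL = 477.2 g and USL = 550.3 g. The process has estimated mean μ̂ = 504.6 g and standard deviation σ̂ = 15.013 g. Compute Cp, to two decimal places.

Cp = (USL − LSL) / (6σ̂) = (550.3 − 477.2) / (6 × 15.013) = 73.1000 / 90.0780 = 0.8115

0.81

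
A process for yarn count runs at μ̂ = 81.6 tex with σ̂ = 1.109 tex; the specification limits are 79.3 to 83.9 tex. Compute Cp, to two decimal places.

0.69

Cp = (USL − LSL) / (6σ̂) = (83.9 − 79.3) / (6 × 1.109) = 4.6000 / 6.6540 = 0.6913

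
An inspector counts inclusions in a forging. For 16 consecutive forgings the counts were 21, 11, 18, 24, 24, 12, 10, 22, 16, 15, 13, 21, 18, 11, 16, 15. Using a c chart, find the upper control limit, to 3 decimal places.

28.943

c̄ = (21 + 11 + 18 + 24 + 24 + 12 + 10 + 22 + 16 + 15 + 13 + 21 + 18 + 11 + 16 + 15) / 16 = 267 / 16 = 16.6875
UCL = c̄ + 3√c̄ = 16.6875 + 3 × √16.6875 = 16.6875 + 3 × 4.0850 = 28.9426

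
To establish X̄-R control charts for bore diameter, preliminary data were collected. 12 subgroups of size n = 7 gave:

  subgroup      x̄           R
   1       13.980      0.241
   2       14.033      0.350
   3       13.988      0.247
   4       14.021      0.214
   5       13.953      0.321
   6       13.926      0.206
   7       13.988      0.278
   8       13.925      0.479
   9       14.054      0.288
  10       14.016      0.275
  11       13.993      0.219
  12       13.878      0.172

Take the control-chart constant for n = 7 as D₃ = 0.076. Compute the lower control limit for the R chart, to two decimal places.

R̄ = (0.241 + 0.350 + 0.247 + 0.214 + 0.321 + 0.206 + 0.278 + 0.479 + 0.288 + 0.275 + 0.219 + 0.172) / 12 = 3.2900 / 12 = 0.2742
LCL_R = D₃·R̄ = 0.076 × 0.2742 = 0.0208

0.02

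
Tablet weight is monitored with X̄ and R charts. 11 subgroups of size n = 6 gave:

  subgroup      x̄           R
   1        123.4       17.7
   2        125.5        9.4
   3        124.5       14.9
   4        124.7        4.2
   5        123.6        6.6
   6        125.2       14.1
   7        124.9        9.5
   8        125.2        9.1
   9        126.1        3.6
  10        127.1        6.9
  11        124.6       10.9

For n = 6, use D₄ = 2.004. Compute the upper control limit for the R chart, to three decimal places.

19.475

R̄ = (17.7 + 9.4 + 14.9 + 4.2 + 6.6 + 14.1 + 9.5 + 9.1 + 3.6 + 6.9 + 10.9) / 11 = 106.9000 / 11 = 9.7182
UCL_R = D₄·R̄ = 2.004 × 9.7182 = 19.4752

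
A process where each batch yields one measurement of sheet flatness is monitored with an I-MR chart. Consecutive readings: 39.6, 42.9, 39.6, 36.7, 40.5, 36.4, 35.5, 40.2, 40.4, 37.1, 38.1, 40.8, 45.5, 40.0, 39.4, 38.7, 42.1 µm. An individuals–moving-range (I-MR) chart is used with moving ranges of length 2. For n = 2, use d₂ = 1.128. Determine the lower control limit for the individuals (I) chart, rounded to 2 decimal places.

32.12

X̄ = (39.6 + 42.9 + 39.6 + 36.7 + 40.5 + 36.4 + 35.5 + 40.2 + 40.4 + 37.1 + 38.1 + 40.8 + 45.5 + 40.0 + 39.4 + 38.7 + 42.1) / 17 = 39.6176
Moving ranges: 3.3, 3.3, 2.9, 3.8, 4.1, 0.9, 4.7, 0.2, 3.3, 1.0, 2.7, 4.7, 5.5, 0.6, 0.7, 3.4; M̄R̄ = 45.1000 / 16 = 2.8188
LCL = X̄ − 3·M̄R̄/d₂ = 39.6176 − 3 × 2.8188 / 1.128 = 32.1210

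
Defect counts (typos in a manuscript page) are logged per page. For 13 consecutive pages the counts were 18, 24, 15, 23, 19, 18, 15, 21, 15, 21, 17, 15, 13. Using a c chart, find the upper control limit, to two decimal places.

c̄ = (18 + 24 + 15 + 23 + 19 + 18 + 15 + 21 + 15 + 21 + 17 + 15 + 13) / 13 = 234 / 13 = 18.0000
UCL = c̄ + 3√c̄ = 18.0000 + 3 × √18.0000 = 18.0000 + 3 × 4.2426 = 30.7279

30.73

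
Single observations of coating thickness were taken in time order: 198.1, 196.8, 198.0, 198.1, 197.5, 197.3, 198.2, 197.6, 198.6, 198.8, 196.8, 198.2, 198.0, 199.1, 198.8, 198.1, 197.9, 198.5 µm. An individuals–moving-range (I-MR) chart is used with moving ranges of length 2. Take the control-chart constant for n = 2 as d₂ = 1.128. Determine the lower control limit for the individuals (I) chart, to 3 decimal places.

X̄ = (198.1 + 196.8 + 198.0 + 198.1 + 197.5 + 197.3 + 198.2 + 197.6 + 198.6 + 198.8 + 196.8 + 198.2 + 198.0 + 199.1 + 198.8 + 198.1 + 197.9 + 198.5) / 18 = 198.0222
Moving ranges: 1.3, 1.2, 0.1, 0.6, 0.2, 0.9, 0.6, 1.0, 0.2, 2.0, 1.4, 0.2, 1.1, 0.3, 0.7, 0.2, 0.6; M̄R̄ = 12.6000 / 17 = 0.7412
LCL = X̄ − 3·M̄R̄/d₂ = 198.0222 − 3 × 0.7412 / 1.128 = 196.0510

196.051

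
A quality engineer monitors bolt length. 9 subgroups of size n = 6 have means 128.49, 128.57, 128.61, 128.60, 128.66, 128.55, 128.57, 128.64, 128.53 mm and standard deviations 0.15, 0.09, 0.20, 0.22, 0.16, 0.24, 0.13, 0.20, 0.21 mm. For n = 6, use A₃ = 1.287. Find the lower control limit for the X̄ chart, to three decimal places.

X̄̄ = (128.49 + 128.57 + 128.61 + 128.60 + 128.66 + 128.55 + 128.57 + 128.64 + 128.53) / 9 = 128.5800
s̄ = (0.15 + 0.09 + 0.20 + 0.22 + 0.16 + 0.24 + 0.13 + 0.20 + 0.21) / 9 = 0.1778
LCL = X̄̄ − A₃·s̄ = 128.5800 − 1.287 × 0.1778 = 128.3512

128.351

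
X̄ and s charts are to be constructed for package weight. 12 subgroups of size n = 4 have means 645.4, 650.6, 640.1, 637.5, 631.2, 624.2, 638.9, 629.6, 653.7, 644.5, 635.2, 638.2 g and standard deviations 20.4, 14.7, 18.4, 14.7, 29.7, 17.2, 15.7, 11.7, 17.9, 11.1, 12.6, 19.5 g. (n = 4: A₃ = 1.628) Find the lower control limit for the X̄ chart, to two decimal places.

611.47

X̄̄ = (645.4 + 650.6 + 640.1 + 637.5 + 631.2 + 624.2 + 638.9 + 629.6 + 653.7 + 644.5 + 635.2 + 638.2) / 12 = 639.0917
s̄ = (20.4 + 14.7 + 18.4 + 14.7 + 29.7 + 17.2 + 15.7 + 11.7 + 17.9 + 11.1 + 12.6 + 19.5) / 12 = 16.9667
LCL = X̄̄ − A₃·s̄ = 639.0917 − 1.628 × 16.9667 = 611.4699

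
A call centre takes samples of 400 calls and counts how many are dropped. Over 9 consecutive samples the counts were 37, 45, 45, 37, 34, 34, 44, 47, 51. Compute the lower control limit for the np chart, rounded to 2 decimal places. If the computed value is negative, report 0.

23.25

p̄ = Σdᵢ / (k·n) = 374 / (9 × 400) = 0.10389
LCL = np̄ − 3·√(np̄(1−p̄)) = 41.5556 − 3 × 6.1023 = 23.2486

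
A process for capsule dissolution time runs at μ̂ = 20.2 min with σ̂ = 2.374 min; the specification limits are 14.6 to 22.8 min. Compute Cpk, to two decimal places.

Cpu = (USL − μ̂) / (3σ̂) = (22.8 − 20.2) / (3 × 2.374) = 0.3651; Cpl = (μ̂ − LSL) / (3σ̂) = (20.2 − 14.6) / (3 × 2.374) = 0.7863; Cpk = min(Cpu, Cpl) = 0.3651

0.37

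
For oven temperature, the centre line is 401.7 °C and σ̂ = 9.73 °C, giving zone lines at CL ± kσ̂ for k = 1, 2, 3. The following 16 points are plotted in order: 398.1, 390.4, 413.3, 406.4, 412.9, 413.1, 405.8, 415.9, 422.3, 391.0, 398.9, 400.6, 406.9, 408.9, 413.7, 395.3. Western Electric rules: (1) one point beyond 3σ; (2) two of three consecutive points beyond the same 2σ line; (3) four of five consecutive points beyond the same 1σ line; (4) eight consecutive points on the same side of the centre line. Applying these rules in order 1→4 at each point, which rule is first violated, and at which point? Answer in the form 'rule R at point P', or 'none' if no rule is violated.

Zone of each point (C = within 1σ̂, B = 1σ̂–2σ̂, A = 2σ̂–3σ̂, * = beyond 3σ̂; sign = side of CL): 1:-C, 2:-B, 3:+B, 4:+C, 5:+B, 6:+B, 7:+C, 8:+B, 9:+A, 10:-B, 11:-C, 12:-C, 13:+C, 14:+C, 15:+B, 16:-C
Rule 3 (four of five consecutive points beyond the same 1σ limit) is satisfied at point 9.

rule 3 at point 9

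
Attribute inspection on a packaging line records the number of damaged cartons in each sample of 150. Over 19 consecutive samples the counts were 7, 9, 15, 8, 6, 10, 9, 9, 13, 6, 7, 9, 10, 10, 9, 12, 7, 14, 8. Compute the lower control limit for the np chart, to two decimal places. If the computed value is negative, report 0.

0.48

p̄ = Σdᵢ / (k·n) = 178 / (19 × 150) = 0.06246
LCL = np̄ − 3·√(np̄(1−p̄)) = 9.3684 − 3 × 2.9637 = 0.4774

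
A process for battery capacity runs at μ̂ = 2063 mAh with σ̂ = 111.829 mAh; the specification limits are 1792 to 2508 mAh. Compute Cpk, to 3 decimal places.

Cpu = (USL − μ̂) / (3σ̂) = (2508 − 2063) / (3 × 111.829) = 1.3264; Cpl = (μ̂ − LSL) / (3σ̂) = (2063 − 1792) / (3 × 111.829) = 0.8078; Cpk = min(Cpu, Cpl) = 0.8078

0.808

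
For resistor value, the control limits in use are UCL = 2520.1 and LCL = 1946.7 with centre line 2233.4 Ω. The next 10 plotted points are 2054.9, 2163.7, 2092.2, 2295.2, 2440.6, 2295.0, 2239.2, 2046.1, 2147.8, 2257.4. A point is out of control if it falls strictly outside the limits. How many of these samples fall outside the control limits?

All 10 points lie within [1946.7, 2520.1].

0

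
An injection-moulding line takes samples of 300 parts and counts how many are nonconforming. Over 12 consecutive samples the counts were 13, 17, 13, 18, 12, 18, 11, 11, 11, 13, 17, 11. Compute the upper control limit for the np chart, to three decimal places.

p̄ = Σdᵢ / (k·n) = 165 / (12 × 300) = 0.04583
UCL = np̄ + 3·√(np̄(1−p̄)) = 13.7500 + 3 × √(13.7500×0.95417) = 13.7500 + 3 × 3.6221 = 24.6164

24.616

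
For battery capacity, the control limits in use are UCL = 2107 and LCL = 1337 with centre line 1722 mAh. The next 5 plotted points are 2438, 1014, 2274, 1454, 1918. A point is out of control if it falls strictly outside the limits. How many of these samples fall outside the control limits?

Compare each point to [1337, 2107]: sample 1 = 2438 > UCL; sample 2 = 1014 < LCL; sample 3 = 2274 > UCL.

3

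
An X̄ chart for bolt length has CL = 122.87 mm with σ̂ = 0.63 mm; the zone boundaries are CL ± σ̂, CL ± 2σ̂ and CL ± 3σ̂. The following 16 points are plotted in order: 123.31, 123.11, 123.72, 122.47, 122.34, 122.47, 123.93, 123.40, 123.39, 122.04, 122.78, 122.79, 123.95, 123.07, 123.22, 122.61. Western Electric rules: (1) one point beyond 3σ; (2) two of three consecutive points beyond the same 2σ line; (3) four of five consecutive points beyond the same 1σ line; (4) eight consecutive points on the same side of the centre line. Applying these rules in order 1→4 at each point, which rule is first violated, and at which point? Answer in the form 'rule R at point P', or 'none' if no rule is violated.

none

Zone of each point (C = within 1σ̂, B = 1σ̂–2σ̂, A = 2σ̂–3σ̂, * = beyond 3σ̂; sign = side of CL): 1:+C, 2:+C, 3:+B, 4:-C, 5:-C, 6:-C, 7:+B, 8:+C, 9:+C, 10:-B, 11:-C, 12:-C, 13:+B, 14:+C, 15:+C, 16:-C
No rule fires across all 16 points.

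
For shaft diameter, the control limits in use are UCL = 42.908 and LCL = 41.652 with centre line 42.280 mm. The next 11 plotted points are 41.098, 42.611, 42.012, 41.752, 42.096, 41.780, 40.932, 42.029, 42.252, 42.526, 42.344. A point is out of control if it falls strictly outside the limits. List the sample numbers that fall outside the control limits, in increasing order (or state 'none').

1, 7

Compare each point to [41.652, 42.908]: sample 1 = 41.098 < LCL; sample 7 = 40.932 < LCL.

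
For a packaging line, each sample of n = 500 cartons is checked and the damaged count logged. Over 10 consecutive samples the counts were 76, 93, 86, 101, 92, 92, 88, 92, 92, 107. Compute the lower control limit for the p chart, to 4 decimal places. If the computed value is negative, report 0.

0.1318

p̄ = Σdᵢ / (k·n) = 919 / (10 × 500) = 0.18380
LCL = p̄ − 3·√(p̄(1−p̄)/n) = 0.18380 − 3 × 0.01732 = 0.13184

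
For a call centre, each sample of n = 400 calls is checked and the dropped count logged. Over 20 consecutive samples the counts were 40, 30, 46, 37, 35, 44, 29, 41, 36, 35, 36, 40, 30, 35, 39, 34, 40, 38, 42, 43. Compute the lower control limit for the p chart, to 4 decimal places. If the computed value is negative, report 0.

p̄ = Σdᵢ / (k·n) = 750 / (20 × 400) = 0.09375
LCL = p̄ − 3·√(p̄(1−p̄)/n) = 0.09375 − 3 × 0.01457 = 0.05003

0.0500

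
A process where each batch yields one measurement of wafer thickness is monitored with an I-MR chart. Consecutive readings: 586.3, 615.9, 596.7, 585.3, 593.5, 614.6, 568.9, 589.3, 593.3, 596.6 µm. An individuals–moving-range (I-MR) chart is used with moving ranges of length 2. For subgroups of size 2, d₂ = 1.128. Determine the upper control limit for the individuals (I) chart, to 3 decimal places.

X̄ = (586.3 + 615.9 + 596.7 + 585.3 + 593.5 + 614.6 + 568.9 + 589.3 + 593.3 + 596.6) / 10 = 594.0400
Moving ranges: 29.6, 19.2, 11.4, 8.2, 21.1, 45.7, 20.4, 4.0, 3.3; M̄R̄ = 162.9000 / 9 = 18.1000
UCL = X̄ + 3·M̄R̄/d₂ = 594.0400 + 3 × 18.1000 / 1.128 = 642.1783

642.178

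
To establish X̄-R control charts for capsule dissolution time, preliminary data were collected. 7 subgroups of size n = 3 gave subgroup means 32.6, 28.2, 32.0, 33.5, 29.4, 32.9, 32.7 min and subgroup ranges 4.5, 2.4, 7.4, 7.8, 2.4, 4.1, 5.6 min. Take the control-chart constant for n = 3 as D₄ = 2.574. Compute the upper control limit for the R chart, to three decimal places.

R̄ = (4.5 + 2.4 + 7.4 + 7.8 + 2.4 + 4.1 + 5.6) / 7 = 34.2000 / 7 = 4.8857
UCL_R = D₄·R̄ = 2.574 × 4.8857 = 12.5758

12.576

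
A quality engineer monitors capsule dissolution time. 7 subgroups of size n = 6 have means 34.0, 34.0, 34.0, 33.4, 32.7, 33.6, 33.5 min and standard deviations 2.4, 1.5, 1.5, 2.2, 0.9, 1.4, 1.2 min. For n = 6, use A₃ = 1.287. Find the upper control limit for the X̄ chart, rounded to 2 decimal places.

X̄̄ = (34.0 + 34.0 + 34.0 + 33.4 + 32.7 + 33.6 + 33.5) / 7 = 33.6000
s̄ = (2.4 + 1.5 + 1.5 + 2.2 + 0.9 + 1.4 + 1.2) / 7 = 1.5857
UCL = X̄̄ + A₃·s̄ = 33.6000 + 1.287 × 1.5857 = 35.6408

35.64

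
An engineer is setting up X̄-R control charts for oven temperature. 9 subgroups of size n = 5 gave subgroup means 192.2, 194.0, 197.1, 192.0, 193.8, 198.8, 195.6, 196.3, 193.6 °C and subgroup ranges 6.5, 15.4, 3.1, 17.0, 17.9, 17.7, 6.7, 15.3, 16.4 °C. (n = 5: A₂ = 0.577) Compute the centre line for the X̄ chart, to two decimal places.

X̄̄ = (192.2 + 194.0 + 197.1 + 192.0 + 193.8 + 198.8 + 195.6 + 196.3 + 193.6) / 9 = 1753.4000 / 9 = 194.8222
CL = X̄̄ = 194.8222

194.82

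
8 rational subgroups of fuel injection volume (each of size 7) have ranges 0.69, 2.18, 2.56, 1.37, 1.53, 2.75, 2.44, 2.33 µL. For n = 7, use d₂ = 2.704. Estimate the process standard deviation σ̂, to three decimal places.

0.733

R̄ = (0.69 + 2.18 + 2.56 + 1.37 + 1.53 + 2.75 + 2.44 + 2.33) / 8 = 1.9812
σ̂ = R̄ / d₂ = 1.9812 / 2.704 = 0.7327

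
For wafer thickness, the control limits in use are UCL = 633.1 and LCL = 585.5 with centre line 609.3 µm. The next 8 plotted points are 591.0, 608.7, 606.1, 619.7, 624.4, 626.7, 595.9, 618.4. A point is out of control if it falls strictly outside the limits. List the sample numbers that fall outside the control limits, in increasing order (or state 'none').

none

All 8 points lie within [585.5, 633.1].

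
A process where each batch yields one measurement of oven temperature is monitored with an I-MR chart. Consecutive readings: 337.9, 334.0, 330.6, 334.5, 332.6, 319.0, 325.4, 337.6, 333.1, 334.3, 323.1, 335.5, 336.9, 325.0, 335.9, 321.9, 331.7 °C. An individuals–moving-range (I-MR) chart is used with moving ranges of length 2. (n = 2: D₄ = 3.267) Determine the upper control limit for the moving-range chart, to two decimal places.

Moving ranges: 3.9, 3.4, 3.9, 1.9, 13.6, 6.4, 12.2, 4.5, 1.2, 11.2, 12.4, 1.4, 11.9, 10.9, 14.0, 9.8; M̄R̄ = 122.6000 / 16 = 7.6625
UCL_MR = D₄·M̄R̄ = 3.267 × 7.6625 = 25.0334

25.03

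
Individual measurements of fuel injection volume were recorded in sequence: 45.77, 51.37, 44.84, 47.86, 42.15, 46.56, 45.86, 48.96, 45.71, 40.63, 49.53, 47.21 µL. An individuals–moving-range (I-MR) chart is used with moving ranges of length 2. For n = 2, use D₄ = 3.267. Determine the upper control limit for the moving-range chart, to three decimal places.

14.440

Moving ranges: 5.60, 6.53, 3.02, 5.71, 4.41, 0.70, 3.10, 3.25, 5.08, 8.90, 2.32; M̄R̄ = 48.6200 / 11 = 4.4200
UCL_MR = D₄·M̄R̄ = 3.267 × 4.4200 = 14.4401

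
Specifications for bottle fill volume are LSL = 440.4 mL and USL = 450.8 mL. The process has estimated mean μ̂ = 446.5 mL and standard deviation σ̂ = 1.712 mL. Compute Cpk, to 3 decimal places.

0.837

Cpu = (USL − μ̂) / (3σ̂) = (450.8 − 446.5) / (3 × 1.712) = 0.8372; Cpl = (μ̂ − LSL) / (3σ̂) = (446.5 − 440.4) / (3 × 1.712) = 1.1877; Cpk = min(Cpu, Cpl) = 0.8372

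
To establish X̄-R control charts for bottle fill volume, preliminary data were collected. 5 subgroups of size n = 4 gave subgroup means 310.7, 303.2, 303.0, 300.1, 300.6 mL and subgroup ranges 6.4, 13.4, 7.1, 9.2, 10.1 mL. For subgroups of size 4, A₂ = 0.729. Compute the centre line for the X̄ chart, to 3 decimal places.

303.520

X̄̄ = (310.7 + 303.2 + 303.0 + 300.1 + 300.6) / 5 = 1517.6000 / 5 = 303.5200
CL = X̄̄ = 303.5200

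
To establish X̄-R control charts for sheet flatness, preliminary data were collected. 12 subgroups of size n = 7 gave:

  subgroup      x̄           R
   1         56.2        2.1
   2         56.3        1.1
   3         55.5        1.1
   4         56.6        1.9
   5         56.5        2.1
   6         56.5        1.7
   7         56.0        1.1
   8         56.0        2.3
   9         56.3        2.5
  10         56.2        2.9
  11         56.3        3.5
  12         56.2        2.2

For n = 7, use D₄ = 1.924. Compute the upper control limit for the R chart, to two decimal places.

3.93

R̄ = (2.1 + 1.1 + 1.1 + 1.9 + 2.1 + 1.7 + 1.1 + 2.3 + 2.5 + 2.9 + 3.5 + 2.2) / 12 = 24.5000 / 12 = 2.0417
UCL_R = D₄·R̄ = 1.924 × 2.0417 = 3.9282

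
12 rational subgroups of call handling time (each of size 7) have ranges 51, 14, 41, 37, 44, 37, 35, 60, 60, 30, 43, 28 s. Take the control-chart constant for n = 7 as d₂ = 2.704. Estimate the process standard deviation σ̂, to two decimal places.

R̄ = (51 + 14 + 41 + 37 + 44 + 37 + 35 + 60 + 60 + 30 + 43 + 28) / 12 = 40.0000
σ̂ = R̄ / d₂ = 40.0000 / 2.704 = 14.7929

14.79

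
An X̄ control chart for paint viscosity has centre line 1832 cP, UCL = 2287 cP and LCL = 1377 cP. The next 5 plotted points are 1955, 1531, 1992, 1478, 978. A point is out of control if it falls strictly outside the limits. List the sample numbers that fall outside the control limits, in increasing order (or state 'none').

Compare each point to [1377, 2287]: sample 5 = 978 < LCL.

5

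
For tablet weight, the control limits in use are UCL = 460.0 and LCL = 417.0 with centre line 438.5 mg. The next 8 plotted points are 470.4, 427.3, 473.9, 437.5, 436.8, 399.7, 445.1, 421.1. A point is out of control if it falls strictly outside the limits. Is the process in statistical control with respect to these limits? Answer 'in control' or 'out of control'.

out of control

Compare each point to [417.0, 460.0]: sample 1 = 470.4 > UCL; sample 3 = 473.9 > UCL; sample 6 = 399.7 < LCL.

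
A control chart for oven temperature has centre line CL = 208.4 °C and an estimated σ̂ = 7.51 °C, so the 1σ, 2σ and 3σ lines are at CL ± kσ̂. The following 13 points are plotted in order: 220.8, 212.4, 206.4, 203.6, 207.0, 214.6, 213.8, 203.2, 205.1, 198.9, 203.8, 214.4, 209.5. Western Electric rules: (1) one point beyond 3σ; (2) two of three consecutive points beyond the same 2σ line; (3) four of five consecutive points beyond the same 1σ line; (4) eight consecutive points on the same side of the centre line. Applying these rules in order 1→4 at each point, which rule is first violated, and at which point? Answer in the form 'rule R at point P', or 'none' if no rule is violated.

none

Zone of each point (C = within 1σ̂, B = 1σ̂–2σ̂, A = 2σ̂–3σ̂, * = beyond 3σ̂; sign = side of CL): 1:+B, 2:+C, 3:-C, 4:-C, 5:-C, 6:+C, 7:+C, 8:-C, 9:-C, 10:-B, 11:-C, 12:+C, 13:+C
No rule fires across all 13 points.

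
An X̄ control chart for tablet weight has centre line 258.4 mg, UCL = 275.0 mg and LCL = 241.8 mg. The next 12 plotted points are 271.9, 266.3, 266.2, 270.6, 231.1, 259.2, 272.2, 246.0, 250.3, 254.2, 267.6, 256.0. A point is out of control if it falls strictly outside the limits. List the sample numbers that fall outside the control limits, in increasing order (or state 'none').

Compare each point to [241.8, 275.0]: sample 5 = 231.1 < LCL.

5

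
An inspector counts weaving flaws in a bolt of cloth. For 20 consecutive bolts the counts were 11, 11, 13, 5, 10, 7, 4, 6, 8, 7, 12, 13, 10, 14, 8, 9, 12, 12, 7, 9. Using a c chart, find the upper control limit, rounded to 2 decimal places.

c̄ = (11 + 11 + 13 + 5 + 10 + 7 + 4 + 6 + 8 + 7 + 12 + 13 + 10 + 14 + 8 + 9 + 12 + 12 + 7 + 9) / 20 = 188 / 20 = 9.4000
UCL = c̄ + 3√c̄ = 9.4000 + 3 × √9.4000 = 9.4000 + 3 × 3.0659 = 18.5978

18.60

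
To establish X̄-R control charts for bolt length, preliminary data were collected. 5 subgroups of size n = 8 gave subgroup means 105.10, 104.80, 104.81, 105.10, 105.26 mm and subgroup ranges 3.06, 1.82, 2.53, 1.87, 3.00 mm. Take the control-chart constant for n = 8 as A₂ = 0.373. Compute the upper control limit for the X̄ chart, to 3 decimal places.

X̄̄ = (105.10 + 104.80 + 104.81 + 105.10 + 105.26) / 5 = 525.0700 / 5 = 105.0140
R̄ = (3.06 + 1.82 + 2.53 + 1.87 + 3.00) / 5 = 12.2800 / 5 = 2.4560
UCL = X̄̄ + A₂·R̄ = 105.0140 + 0.373 × 2.4560 = 105.9301

105.930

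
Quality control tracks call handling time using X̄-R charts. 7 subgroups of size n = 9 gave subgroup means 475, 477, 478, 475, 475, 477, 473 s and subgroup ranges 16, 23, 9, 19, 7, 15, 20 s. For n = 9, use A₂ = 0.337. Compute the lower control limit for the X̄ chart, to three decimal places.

470.467

X̄̄ = (475 + 477 + 478 + 475 + 475 + 477 + 473) / 7 = 3330.0000 / 7 = 475.7143
R̄ = (16 + 23 + 9 + 19 + 7 + 15 + 20) / 7 = 109.0000 / 7 = 15.5714
LCL = X̄̄ − A₂·R̄ = 475.7143 − 0.337 × 15.5714 = 470.4667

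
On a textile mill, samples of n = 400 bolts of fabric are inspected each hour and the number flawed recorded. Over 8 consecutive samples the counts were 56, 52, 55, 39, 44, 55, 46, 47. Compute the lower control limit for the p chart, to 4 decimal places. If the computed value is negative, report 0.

0.0738

p̄ = Σdᵢ / (k·n) = 394 / (8 × 400) = 0.12312
LCL = p̄ − 3·√(p̄(1−p̄)/n) = 0.12312 − 3 × 0.01643 = 0.07384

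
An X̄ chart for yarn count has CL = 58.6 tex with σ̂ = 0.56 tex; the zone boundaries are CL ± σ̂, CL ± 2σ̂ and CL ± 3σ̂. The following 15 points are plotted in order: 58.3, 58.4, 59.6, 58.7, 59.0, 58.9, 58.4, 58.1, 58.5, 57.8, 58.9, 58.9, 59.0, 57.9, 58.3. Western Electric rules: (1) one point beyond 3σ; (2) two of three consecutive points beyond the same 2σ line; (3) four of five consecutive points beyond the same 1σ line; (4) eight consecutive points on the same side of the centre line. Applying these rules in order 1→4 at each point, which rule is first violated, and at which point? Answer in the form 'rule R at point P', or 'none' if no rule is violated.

Zone of each point (C = within 1σ̂, B = 1σ̂–2σ̂, A = 2σ̂–3σ̂, * = beyond 3σ̂; sign = side of CL): 1:-C, 2:-C, 3:+B, 4:+C, 5:+C, 6:+C, 7:-C, 8:-C, 9:-C, 10:-B, 11:+C, 12:+C, 13:+C, 14:-B, 15:-C
No rule fires across all 15 points.

none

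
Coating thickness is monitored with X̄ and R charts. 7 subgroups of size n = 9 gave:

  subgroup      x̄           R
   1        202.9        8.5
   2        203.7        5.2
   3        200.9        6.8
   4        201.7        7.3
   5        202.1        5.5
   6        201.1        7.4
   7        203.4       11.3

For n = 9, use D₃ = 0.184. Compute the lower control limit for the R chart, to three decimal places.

1.367

R̄ = (8.5 + 5.2 + 6.8 + 7.3 + 5.5 + 7.4 + 11.3) / 7 = 52.0000 / 7 = 7.4286
LCL_R = D₃·R̄ = 0.184 × 7.4286 = 1.3669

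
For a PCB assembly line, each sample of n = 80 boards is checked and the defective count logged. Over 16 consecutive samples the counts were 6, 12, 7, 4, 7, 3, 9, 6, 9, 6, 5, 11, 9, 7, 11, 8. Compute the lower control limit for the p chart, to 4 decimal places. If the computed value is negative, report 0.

0.0000

p̄ = Σdᵢ / (k·n) = 120 / (16 × 80) = 0.09375
LCL = p̄ − 3·√(p̄(1−p̄)/n) = 0.09375 − 3 × 0.03259 = -0.00402 → 0 (negative, so LCL = 0)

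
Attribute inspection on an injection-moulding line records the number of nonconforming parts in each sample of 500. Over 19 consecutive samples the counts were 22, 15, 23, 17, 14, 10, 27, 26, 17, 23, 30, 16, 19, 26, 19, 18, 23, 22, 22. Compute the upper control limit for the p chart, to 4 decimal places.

0.0675

p̄ = Σdᵢ / (k·n) = 389 / (19 × 500) = 0.04095
UCL = p̄ + 3·√(p̄(1−p̄)/n) = 0.04095 + 3 × √(0.04095×0.95905/500) = 0.04095 + 3 × 0.00886 = 0.06753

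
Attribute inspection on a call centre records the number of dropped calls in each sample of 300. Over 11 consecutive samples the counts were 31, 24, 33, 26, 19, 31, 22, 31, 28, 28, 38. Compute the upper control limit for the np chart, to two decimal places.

p̄ = Σdᵢ / (k·n) = 311 / (11 × 300) = 0.09424
UCL = np̄ + 3·√(np̄(1−p̄)) = 28.2727 + 3 × √(28.2727×0.90576) = 28.2727 + 3 × 5.0605 = 43.4541

43.45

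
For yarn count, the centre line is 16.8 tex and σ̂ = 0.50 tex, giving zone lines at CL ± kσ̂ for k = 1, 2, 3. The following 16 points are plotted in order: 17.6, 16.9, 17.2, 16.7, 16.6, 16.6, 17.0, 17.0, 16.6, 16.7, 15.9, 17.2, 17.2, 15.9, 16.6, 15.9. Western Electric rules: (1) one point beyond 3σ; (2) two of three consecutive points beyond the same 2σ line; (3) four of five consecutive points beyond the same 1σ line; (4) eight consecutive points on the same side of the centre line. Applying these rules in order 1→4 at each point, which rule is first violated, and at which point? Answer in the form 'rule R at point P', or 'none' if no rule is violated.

none

Zone of each point (C = within 1σ̂, B = 1σ̂–2σ̂, A = 2σ̂–3σ̂, * = beyond 3σ̂; sign = side of CL): 1:+B, 2:+C, 3:+C, 4:-C, 5:-C, 6:-C, 7:+C, 8:+C, 9:-C, 10:-C, 11:-B, 12:+C, 13:+C, 14:-B, 15:-C, 16:-B
No rule fires across all 16 points.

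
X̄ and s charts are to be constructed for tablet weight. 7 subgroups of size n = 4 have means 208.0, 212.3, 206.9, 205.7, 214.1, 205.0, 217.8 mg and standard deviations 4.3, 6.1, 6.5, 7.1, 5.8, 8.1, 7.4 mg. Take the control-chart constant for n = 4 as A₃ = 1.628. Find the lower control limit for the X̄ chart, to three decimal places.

199.436

X̄̄ = (208.0 + 212.3 + 206.9 + 205.7 + 214.1 + 205.0 + 217.8) / 7 = 209.9714
s̄ = (4.3 + 6.1 + 6.5 + 7.1 + 5.8 + 8.1 + 7.4) / 7 = 6.4714
LCL = X̄̄ − A₃·s̄ = 209.9714 − 1.628 × 6.4714 = 199.4359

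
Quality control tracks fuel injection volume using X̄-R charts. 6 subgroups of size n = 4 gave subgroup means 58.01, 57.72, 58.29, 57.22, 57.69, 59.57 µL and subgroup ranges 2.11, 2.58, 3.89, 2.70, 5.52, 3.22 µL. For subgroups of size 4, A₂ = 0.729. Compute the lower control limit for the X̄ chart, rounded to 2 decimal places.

55.65

X̄̄ = (58.01 + 57.72 + 58.29 + 57.22 + 57.69 + 59.57) / 6 = 348.5000 / 6 = 58.0833
R̄ = (2.11 + 2.58 + 3.89 + 2.70 + 5.52 + 3.22) / 6 = 20.0200 / 6 = 3.3367
LCL = X̄̄ − A₂·R̄ = 58.0833 − 0.729 × 3.3367 = 55.6509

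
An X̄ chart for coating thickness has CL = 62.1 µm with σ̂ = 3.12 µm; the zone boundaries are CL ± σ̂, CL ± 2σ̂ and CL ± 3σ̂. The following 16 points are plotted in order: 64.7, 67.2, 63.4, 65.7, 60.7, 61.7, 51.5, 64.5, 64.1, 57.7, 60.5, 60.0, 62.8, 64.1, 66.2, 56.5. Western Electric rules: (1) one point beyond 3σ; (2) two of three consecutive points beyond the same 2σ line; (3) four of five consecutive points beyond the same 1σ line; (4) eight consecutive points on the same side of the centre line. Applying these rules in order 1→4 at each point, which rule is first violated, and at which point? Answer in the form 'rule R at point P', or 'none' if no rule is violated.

Zone of each point (C = within 1σ̂, B = 1σ̂–2σ̂, A = 2σ̂–3σ̂, * = beyond 3σ̂; sign = side of CL): 1:+C, 2:+B, 3:+C, 4:+B, 5:-C, 6:-C, 7:-*, 8:+C, 9:+C, 10:-B, 11:-C, 12:-C, 13:+C, 14:+C, 15:+B, 16:-B
Rule 1 (one point beyond the 3σ limits) is satisfied at point 7.

rule 1 at point 7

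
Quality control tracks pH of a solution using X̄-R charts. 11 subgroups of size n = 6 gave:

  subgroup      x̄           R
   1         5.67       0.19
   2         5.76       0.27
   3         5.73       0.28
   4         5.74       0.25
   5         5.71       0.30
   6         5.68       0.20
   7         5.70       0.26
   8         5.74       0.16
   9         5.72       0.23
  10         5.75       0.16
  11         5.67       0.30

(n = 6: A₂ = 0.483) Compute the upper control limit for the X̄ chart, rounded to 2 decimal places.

5.83

X̄̄ = (5.67 + 5.76 + 5.73 + 5.74 + 5.71 + 5.68 + 5.70 + 5.74 + 5.72 + 5.75 + 5.67) / 11 = 62.8700 / 11 = 5.7155
R̄ = (0.19 + 0.27 + 0.28 + 0.25 + 0.30 + 0.20 + 0.26 + 0.16 + 0.23 + 0.16 + 0.30) / 11 = 2.6000 / 11 = 0.2364
UCL = X̄̄ + A₂·R̄ = 5.7155 + 0.483 × 0.2364 = 5.8296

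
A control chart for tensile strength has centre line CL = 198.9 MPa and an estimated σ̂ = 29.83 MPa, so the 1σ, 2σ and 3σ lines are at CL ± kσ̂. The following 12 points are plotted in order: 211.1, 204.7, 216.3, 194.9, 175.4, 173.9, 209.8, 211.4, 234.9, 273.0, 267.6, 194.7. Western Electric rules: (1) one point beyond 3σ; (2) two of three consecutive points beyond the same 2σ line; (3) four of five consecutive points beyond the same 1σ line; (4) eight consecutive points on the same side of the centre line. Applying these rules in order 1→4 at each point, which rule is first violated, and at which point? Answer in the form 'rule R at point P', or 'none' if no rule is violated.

rule 2 at point 11

Zone of each point (C = within 1σ̂, B = 1σ̂–2σ̂, A = 2σ̂–3σ̂, * = beyond 3σ̂; sign = side of CL): 1:+C, 2:+C, 3:+C, 4:-C, 5:-C, 6:-C, 7:+C, 8:+C, 9:+B, 10:+A, 11:+A, 12:-C
Rule 2 (two of three consecutive points beyond the same 2σ limit) is satisfied at point 11.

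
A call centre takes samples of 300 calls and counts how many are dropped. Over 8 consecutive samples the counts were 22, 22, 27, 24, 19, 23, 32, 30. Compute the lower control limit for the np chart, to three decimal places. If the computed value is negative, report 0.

10.546

p̄ = Σdᵢ / (k·n) = 199 / (8 × 300) = 0.08292
LCL = np̄ − 3·√(np̄(1−p̄)) = 24.8750 − 3 × 4.7762 = 10.5463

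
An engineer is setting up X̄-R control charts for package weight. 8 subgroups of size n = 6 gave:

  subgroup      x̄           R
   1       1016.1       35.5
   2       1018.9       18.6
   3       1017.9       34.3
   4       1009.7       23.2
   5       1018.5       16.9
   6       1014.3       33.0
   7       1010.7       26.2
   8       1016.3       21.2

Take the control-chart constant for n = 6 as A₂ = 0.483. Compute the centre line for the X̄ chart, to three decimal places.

1015.300

X̄̄ = (1016.1 + 1018.9 + 1017.9 + 1009.7 + 1018.5 + 1014.3 + 1010.7 + 1016.3) / 8 = 8122.4000 / 8 = 1015.3000
CL = X̄̄ = 1015.3000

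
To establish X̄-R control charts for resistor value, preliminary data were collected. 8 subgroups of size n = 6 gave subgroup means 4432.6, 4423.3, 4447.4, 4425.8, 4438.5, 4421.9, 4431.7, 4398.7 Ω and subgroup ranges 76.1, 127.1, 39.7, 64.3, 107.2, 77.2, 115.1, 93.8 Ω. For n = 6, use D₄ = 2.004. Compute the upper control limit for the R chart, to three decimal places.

175.475

R̄ = (76.1 + 127.1 + 39.7 + 64.3 + 107.2 + 77.2 + 115.1 + 93.8) / 8 = 700.5000 / 8 = 87.5625
UCL_R = D₄·R̄ = 2.004 × 87.5625 = 175.4752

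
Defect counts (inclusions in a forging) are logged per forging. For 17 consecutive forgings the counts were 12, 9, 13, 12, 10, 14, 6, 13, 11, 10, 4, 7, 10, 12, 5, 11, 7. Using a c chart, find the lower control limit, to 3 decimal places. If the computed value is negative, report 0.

c̄ = (12 + 9 + 13 + 12 + 10 + 14 + 6 + 13 + 11 + 10 + 4 + 7 + 10 + 12 + 5 + 11 + 7) / 17 = 166 / 17 = 9.7647
LCL = c̄ − 3√c̄ = 9.7647 − 3 × 3.1249 = 0.3901

0.390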